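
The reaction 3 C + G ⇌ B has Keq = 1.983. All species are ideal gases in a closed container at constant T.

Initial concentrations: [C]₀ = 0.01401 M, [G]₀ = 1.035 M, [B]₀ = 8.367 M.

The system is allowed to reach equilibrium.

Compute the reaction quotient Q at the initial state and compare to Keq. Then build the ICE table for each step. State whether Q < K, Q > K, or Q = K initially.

Q₀ = 2.9398e+06 vs Keq = 1.983 ⇒ Q>K, reverse
Step 1:
                  C         G         B
  Initial   0.01401     1.035     8.367
  Change      1.374    0.4579   -0.4579
  Equil       1.388     1.493     7.909
  solve Keq expr → x = -0.4579; check Q = 1.983

Q₀ = 2.9398e+06; Q > K (proceeds reverse)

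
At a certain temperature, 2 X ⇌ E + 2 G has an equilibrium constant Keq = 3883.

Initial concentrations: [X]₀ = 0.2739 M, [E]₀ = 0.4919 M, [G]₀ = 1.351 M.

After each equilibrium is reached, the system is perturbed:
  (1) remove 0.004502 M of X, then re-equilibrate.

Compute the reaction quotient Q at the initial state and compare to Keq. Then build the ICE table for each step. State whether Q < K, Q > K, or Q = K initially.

Q₀ = 11.97 vs Keq = 3883 ⇒ Q<K, forward
Step 1:
                  X         E         G
  Initial    0.2739    0.4919     1.351
  Change    -0.2536    0.1268    0.2536
  Equil     0.02026    0.6187     1.605
  solve Keq expr → x = 0.1268; check Q = 3883
Then remove 0.004502 M of X.
Step 2:
                  X         E         G
  Initial   0.01575    0.6187     1.605
  Change    0.00441 -0.002205  -0.00441
  Equil     0.02016    0.6165       1.6
  solve Keq expr → x = -0.002205; check Q = 3883

Q₀ = 11.97; Q < K (proceeds forward)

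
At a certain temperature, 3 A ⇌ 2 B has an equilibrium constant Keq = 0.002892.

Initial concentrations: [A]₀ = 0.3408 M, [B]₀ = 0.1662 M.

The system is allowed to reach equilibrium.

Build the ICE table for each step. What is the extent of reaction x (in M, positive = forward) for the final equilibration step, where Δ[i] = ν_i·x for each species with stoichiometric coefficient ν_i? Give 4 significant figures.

Q₀ = 0.6979 vs Keq = 0.002892 ⇒ Q>K, reverse
Step 1:
                  A         B
  I          0.3408    0.1662
  C          0.2158   -0.1439
  E          0.5566   0.02233
  solve Keq expr → x = -0.07193; check Q = 0.002892

x = -0.07193 M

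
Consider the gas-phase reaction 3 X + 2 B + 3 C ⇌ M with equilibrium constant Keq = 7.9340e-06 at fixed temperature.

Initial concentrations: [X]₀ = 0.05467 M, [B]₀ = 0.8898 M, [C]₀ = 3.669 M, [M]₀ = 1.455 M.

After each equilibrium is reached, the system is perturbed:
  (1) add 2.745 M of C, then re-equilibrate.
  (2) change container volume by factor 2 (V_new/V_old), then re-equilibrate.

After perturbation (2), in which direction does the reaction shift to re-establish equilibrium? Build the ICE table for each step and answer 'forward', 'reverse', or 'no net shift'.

Q₀ = 227.7 vs Keq = 7.9340e-06 ⇒ Q>K, reverse
Step 1:
                    X           B           C           M
  Initial     0.05467      0.8898       3.669       1.455
  Change        2.921       1.947       2.921     -0.9736
  Equil         2.975       2.837        6.59      0.4814
  solve Keq expr → x = -0.9736; check Q = 7.9340e-06
Then add 2.745 M of C.
Step 2:
                    X           B           C           M
  Initial       2.975       2.837       9.335      0.4814
  Change      -0.4149     -0.2766     -0.4149      0.1383
  Equil         2.561        2.56        8.92      0.6197
  solve Keq expr → x = 0.1383; check Q = 7.9340e-06
Then change container volume by factor 2 (V_new/V_old).
Step 3:
                    X           B           C           M
  Initial        1.28        1.28        4.46      0.3099
  Change       0.8209      0.5473      0.8209     -0.2736
  Equil         2.101       1.827       5.281      0.0362
  solve Keq expr → x = -0.2736; check Q = 7.9340e-06

Direction: reverse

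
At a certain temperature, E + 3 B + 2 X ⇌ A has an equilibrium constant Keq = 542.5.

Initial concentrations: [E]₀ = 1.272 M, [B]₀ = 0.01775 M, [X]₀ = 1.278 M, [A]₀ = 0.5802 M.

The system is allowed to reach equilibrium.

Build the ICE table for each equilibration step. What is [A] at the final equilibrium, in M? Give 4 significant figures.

[A]_eq = 0.5604 M

Q₀ = 4.9938e+04 vs Keq = 542.5 ⇒ Q>K, reverse
Step 1:
                    E           B           X           A
  Initial       1.272     0.01775       1.278      0.5802
  Change      0.01983     0.05948     0.03965    -0.01983
  Equil         1.292     0.07723       1.318      0.5604
  solve Keq expr → x = -0.01983; check Q = 542.5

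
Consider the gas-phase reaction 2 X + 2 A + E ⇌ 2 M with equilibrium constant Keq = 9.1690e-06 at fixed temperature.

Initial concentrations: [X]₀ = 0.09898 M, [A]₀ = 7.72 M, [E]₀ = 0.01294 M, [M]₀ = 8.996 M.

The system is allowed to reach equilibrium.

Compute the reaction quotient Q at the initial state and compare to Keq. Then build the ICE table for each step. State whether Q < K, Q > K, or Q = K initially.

Q₀ = 1.0711e+04 vs Keq = 9.1690e-06 ⇒ Q>K, reverse
Step 1:
                   X          A          E          M
  init       0.09898       7.72    0.01294      8.996
  Δ            8.187      8.187      4.094     -8.187
  eq           8.286      15.91      4.107     0.8088
  solve Keq expr → x = -4.094; check Q = 9.1690e-06

Q₀ = 1.0711e+04; Q > K (proceeds reverse)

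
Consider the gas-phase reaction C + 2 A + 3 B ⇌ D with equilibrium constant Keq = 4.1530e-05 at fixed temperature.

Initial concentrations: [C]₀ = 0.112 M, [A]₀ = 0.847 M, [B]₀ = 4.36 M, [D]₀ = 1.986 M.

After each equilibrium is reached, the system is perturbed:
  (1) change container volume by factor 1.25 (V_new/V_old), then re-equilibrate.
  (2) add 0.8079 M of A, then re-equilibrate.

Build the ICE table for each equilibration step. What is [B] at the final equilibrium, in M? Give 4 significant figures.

[B]_eq = 7.244 M

Q₀ = 0.2982 vs Keq = 4.1530e-05 ⇒ Q>K, reverse
Step 1:
                   C          A          B          D
  I            0.112      0.847       4.36      1.986
  C            1.425      2.849      4.274     -1.425
  E            1.537      3.696      8.634     0.5613
  solve Keq expr → x = -1.425; check Q = 4.1530e-05
Then change container volume by factor 1.25 (V_new/V_old).
Step 2:
                   C          A          B          D
  I            1.229      2.957      6.907      0.449
  C           0.1816     0.3633     0.5449    -0.1816
  E            1.411       3.32      7.452     0.2674
  solve Keq expr → x = -0.1816; check Q = 4.1530e-05
Then add 0.8079 M of A.
Step 3:
                   C          A          B          D
  I            1.411      4.128      7.452     0.2674
  C         -0.06956    -0.1391    -0.2087    0.06956
  E            1.341      3.989      7.244     0.3369
  solve Keq expr → x = 0.06956; check Q = 4.1530e-05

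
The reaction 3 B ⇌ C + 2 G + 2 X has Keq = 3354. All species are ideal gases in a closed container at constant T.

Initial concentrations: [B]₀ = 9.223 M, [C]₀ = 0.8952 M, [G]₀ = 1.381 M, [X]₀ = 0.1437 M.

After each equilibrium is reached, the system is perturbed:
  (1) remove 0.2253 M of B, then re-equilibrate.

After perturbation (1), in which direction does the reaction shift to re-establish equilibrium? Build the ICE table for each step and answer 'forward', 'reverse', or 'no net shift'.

Direction: reverse

Q₀ = 4.4937e-05 vs Keq = 3354 ⇒ Q<K, forward
Step 1:
                  B         C         G         X
  init        9.223    0.8952     1.381    0.1437
  Δ          -8.079     2.693     5.386     5.386
  eq          1.144     3.588     6.767      5.53
  solve Keq expr → x = 2.693; check Q = 3354
Then remove 0.2253 M of B.
Step 2:
                  B         C         G         X
  init       0.9189     3.588     6.767      5.53
  Δ          0.1876  -0.06252    -0.125    -0.125
  eq          1.106     3.526     6.642     5.405
  solve Keq expr → x = -0.06252; check Q = 3354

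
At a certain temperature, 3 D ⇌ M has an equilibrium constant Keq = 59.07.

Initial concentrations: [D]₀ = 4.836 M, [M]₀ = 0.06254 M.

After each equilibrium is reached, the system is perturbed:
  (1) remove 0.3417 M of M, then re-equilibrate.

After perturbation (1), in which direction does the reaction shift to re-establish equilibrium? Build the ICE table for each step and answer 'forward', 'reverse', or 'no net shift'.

Direction: forward

Q₀ = 5.5297e-04 vs Keq = 59.07 ⇒ Q<K, forward
Step 1:
                  D         M
  init        4.836   0.06254
  Δ          -4.537     1.512
  eq         0.2987     1.575
  solve Keq expr → x = 1.512; check Q = 59.07
Then remove 0.3417 M of M.
Step 2:
                  D         M
  init       0.2987     1.233
  Δ        -0.02282  0.007608
  eq         0.2759     1.241
  solve Keq expr → x = 0.007608; check Q = 59.07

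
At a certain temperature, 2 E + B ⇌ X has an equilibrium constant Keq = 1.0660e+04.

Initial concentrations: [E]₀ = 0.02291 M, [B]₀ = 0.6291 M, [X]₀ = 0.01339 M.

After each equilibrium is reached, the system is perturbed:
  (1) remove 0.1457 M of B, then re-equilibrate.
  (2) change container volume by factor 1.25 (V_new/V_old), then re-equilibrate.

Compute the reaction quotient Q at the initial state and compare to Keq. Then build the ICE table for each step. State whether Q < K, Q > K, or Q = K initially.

Q₀ = 40.55 vs Keq = 1.0660e+04 ⇒ Q<K, forward
Step 1:
                    E           B           X
  Initial     0.02291      0.6291     0.01339
  Change     -0.02101     -0.0105      0.0105
  Equil      0.001904      0.6186     0.02389
  solve Keq expr → x = 0.0105; check Q = 1.0660e+04
Then remove 0.1457 M of B.
Step 2:
                    E           B           X
  Initial    0.001904      0.4729     0.02389
  Change   2.6718e-04  1.3359e-04 -1.3359e-04
  Equil      0.002171       0.473     0.02376
  solve Keq expr → x = -1.3359e-04; check Q = 1.0660e+04
Then change container volume by factor 1.25 (V_new/V_old).
Step 3:
                    E           B           X
  Initial    0.001737      0.3784     0.01901
  Change   4.2147e-04  2.1073e-04 -2.1073e-04
  Equil      0.002158      0.3786      0.0188
  solve Keq expr → x = -2.1073e-04; check Q = 1.0660e+04

Q₀ = 40.55; Q < K (proceeds forward)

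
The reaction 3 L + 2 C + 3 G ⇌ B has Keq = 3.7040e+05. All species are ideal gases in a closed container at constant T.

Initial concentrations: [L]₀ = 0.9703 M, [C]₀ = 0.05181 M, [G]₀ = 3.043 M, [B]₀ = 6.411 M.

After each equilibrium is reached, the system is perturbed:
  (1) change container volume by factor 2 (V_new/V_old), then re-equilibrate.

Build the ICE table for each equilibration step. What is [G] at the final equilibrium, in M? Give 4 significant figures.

Q₀ = 92.78 vs Keq = 3.7040e+05 ⇒ Q<K, forward
Step 1:
                    L           C           G           B
  Initial      0.9703     0.05181       3.043       6.411
  Change     -0.07627    -0.05084    -0.07627     0.02542
  Equil         0.894  9.6503e-04       2.967       6.436
  solve Keq expr → x = 0.02542; check Q = 3.7040e+05
Then change container volume by factor 2 (V_new/V_old).
Step 2:
                    L           C           G           B
  Initial       0.447  4.8251e-04       1.483       3.218
  Change      0.00721    0.004806     0.00721   -0.002403
  Equil        0.4542    0.005289       1.491       3.216
  solve Keq expr → x = -0.002403; check Q = 3.7040e+05

[G]_eq = 1.491 M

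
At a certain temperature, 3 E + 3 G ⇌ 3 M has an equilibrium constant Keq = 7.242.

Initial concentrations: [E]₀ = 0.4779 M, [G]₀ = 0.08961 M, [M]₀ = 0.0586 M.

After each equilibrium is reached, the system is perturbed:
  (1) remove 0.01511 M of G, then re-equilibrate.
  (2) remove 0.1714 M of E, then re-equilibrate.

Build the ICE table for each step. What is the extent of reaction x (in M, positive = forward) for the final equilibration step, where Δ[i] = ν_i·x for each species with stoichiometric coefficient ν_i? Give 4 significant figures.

Q₀ = 2.562 vs Keq = 7.242 ⇒ Q<K, forward
Step 1:
                   E          G          M
  Initial     0.4779    0.08961     0.0586
  Change    -0.01169   -0.01169    0.01169
  Equil       0.4662    0.07792    0.07029
  solve Keq expr → x = 0.003896; check Q = 7.242
Then remove 0.01511 M of G.
Step 2:
                   E          G          M
  Initial     0.4662    0.06281    0.07029
  Change    0.006693   0.006693  -0.006693
  Equil       0.4729    0.06951    0.06359
  solve Keq expr → x = -0.002231; check Q = 7.242
Then remove 0.1714 M of E.
Step 3:
                   E          G          M
  Initial     0.3015    0.06951    0.06359
  Change     0.01322    0.01322   -0.01322
  Equil       0.3147    0.08273    0.05037
  solve Keq expr → x = -0.004407; check Q = 7.242

x = -0.004407 M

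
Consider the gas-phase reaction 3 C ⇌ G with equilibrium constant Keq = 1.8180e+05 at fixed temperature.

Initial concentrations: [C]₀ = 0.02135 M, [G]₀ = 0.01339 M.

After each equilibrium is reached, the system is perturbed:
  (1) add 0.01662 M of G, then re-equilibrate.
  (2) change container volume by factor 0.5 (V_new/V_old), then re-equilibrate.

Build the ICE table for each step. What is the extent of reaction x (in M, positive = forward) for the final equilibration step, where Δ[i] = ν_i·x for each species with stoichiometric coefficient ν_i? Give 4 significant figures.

x = 0.001411 M

Q₀ = 1376 vs Keq = 1.8180e+05 ⇒ Q<K, forward
Step 1:
                    C           G
  init        0.02135     0.01339
  Δ          -0.01664    0.005548
  eq         0.004705     0.01894
  solve Keq expr → x = 0.005548; check Q = 1.8180e+05
Then add 0.01662 M of G.
Step 2:
                    C           G
  init       0.004705     0.03556
  Δ           0.00108 -3.5995e-04
  eq         0.005785      0.0352
  solve Keq expr → x = -3.5995e-04; check Q = 1.8180e+05
Then change container volume by factor 0.5 (V_new/V_old).
Step 3:
                    C           G
  init        0.01157      0.0704
  Δ         -0.004233    0.001411
  eq         0.007337     0.07181
  solve Keq expr → x = 0.001411; check Q = 1.8180e+05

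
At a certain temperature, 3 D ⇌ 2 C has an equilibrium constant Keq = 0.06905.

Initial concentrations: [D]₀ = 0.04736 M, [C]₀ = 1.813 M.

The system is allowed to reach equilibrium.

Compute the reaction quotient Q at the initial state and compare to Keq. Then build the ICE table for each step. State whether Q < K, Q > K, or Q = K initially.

Q₀ = 3.0943e+04; Q > K (proceeds reverse)

Q₀ = 3.0943e+04 vs Keq = 0.06905 ⇒ Q>K, reverse
Step 1:
                   D          C
  I          0.04736      1.813
  C            1.761     -1.174
  E            1.808      0.639
  solve Keq expr → x = -0.587; check Q = 0.06905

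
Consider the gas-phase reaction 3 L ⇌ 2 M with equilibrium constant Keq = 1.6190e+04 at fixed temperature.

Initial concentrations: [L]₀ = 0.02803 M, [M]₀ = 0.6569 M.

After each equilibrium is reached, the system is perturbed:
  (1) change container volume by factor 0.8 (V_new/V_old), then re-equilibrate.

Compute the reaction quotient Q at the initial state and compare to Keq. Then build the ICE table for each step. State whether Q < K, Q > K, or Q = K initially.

Q₀ = 1.9594e+04; Q > K (proceeds reverse)

Q₀ = 1.9594e+04 vs Keq = 1.6190e+04 ⇒ Q>K, reverse
Step 1:
                   L          M
  I          0.02803     0.6569
  C         0.001805  -0.001203
  E          0.02983     0.6557
  solve Keq expr → x = -6.0152e-04; check Q = 1.6190e+04
Then change container volume by factor 0.8 (V_new/V_old).
Step 2:
                   L          M
  I          0.03729     0.8196
  C        -0.002624   0.001749
  E          0.03467     0.8214
  solve Keq expr → x = 8.7467e-04; check Q = 1.6190e+04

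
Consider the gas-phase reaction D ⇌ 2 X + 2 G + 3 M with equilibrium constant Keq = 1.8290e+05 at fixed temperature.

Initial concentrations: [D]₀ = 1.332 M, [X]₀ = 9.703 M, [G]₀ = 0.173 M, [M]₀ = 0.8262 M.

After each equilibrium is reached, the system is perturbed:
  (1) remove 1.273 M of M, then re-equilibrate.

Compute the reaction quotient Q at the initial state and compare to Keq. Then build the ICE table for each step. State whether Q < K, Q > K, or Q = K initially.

Q₀ = 1.193; Q < K (proceeds forward)

Q₀ = 1.193 vs Keq = 1.8290e+05 ⇒ Q<K, forward
Step 1:
                    D           X           G           M
  Initial       1.332       9.703       0.173      0.8262
  Change       -1.066       2.133       2.133       3.199
  Equil        0.2656       11.84       2.306       4.025
  solve Keq expr → x = 1.066; check Q = 1.8290e+05
Then remove 1.273 M of M.
Step 2:
                    D           X           G           M
  Initial      0.2656       11.84       2.306       2.752
  Change      -0.1141      0.2283      0.2283      0.3424
  Equil        0.1515       12.06       2.534       3.095
  solve Keq expr → x = 0.1141; check Q = 1.8290e+05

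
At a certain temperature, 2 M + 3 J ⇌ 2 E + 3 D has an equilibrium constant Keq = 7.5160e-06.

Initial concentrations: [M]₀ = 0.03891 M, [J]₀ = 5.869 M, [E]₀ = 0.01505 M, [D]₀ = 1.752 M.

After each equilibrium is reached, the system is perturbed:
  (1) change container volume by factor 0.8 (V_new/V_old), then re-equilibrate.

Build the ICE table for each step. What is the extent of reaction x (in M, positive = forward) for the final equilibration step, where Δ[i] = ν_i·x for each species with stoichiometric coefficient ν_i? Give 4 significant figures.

x = 0 M

Q₀ = 0.00398 vs Keq = 7.5160e-06 ⇒ Q>K, reverse
Step 1:
                    M           J           E           D
  init        0.03891       5.869     0.01505       1.752
  Δ           0.01414     0.02121    -0.01414    -0.02121
  eq          0.05305        5.89  9.1302e-04       1.731
  solve Keq expr → x = -0.007068; check Q = 7.5160e-06
Then change container volume by factor 0.8 (V_new/V_old).
Step 2:
                    M           J           E           D
  init        0.06631       7.363    0.001141       2.163
  Δ                 0           0           0           0
  eq          0.06631       7.363    0.001141       2.163
  solve Keq expr → x = 0; check Q = 7.5160e-06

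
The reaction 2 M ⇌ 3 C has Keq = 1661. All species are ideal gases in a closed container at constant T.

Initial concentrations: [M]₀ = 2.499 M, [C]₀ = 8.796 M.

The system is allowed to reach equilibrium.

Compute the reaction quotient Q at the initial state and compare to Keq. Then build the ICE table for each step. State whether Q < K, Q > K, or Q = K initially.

Q₀ = 109; Q < K (proceeds forward)

Q₀ = 109 vs Keq = 1661 ⇒ Q<K, forward
Step 1:
                   M          C
  I            2.499      8.796
  C           -1.583      2.374
  E           0.9161      11.17
  solve Keq expr → x = 0.7915; check Q = 1661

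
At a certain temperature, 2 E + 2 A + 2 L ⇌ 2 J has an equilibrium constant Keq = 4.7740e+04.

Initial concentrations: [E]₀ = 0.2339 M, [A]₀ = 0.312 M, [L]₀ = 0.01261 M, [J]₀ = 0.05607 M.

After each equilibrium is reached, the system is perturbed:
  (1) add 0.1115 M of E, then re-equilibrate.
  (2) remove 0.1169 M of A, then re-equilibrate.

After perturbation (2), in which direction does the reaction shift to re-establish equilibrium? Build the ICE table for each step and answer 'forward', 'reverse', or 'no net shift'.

Q₀ = 3712 vs Keq = 4.7740e+04 ⇒ Q<K, forward
Step 1:
                   E          A          L          J
  init        0.2339      0.312    0.01261    0.05607
  Δ        -0.008309  -0.008309  -0.008309   0.008309
  eq          0.2256     0.3037   0.004301    0.06438
  solve Keq expr → x = 0.004155; check Q = 4.7740e+04
Then add 0.1115 M of E.
Step 2:
                   E          A          L          J
  init        0.3371     0.3037   0.004301    0.06438
  Δ        -0.001338  -0.001338  -0.001338   0.001338
  eq          0.3358     0.3024   0.002963    0.06572
  solve Keq expr → x = 6.6900e-04; check Q = 4.7740e+04
Then remove 0.1169 M of A.
Step 3:
                   E          A          L          J
  init        0.3358     0.1855   0.002963    0.06572
  Δ         0.001679   0.001679   0.001679  -0.001679
  eq          0.3374     0.1871   0.004642    0.06404
  solve Keq expr → x = -8.3939e-04; check Q = 4.7740e+04

Direction: reverse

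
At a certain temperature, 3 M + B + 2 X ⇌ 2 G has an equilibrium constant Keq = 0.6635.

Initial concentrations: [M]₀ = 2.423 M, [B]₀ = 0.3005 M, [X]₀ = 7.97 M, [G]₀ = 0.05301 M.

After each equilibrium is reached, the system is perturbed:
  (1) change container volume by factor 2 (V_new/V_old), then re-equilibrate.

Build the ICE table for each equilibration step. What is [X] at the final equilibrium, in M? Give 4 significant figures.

[X]_eq = 3.719 M

Q₀ = 1.0349e-05 vs Keq = 0.6635 ⇒ Q<K, forward
Step 1:
                  M         B         X         G
  init        2.423    0.3005      7.97   0.05301
  Δ         -0.8918   -0.2973   -0.5945    0.5945
  eq          1.531  0.003236     7.375    0.6475
  solve Keq expr → x = 0.2973; check Q = 0.6635
Then change container volume by factor 2 (V_new/V_old).
Step 2:
                  M         B         X         G
  init       0.7656  0.001618     3.688    0.3238
  Δ         0.04717   0.01572   0.03145  -0.03145
  eq         0.8128   0.01734     3.719    0.2923
  solve Keq expr → x = -0.01572; check Q = 0.6635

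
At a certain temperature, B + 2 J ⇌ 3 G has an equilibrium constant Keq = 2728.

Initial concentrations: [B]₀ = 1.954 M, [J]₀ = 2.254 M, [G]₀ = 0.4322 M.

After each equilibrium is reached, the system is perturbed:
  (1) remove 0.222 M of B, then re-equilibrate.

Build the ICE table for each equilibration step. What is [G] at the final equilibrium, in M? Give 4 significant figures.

Q₀ = 0.008132 vs Keq = 2728 ⇒ Q<K, forward
Step 1:
                    B           J           G
  init          1.954       2.254      0.4322
  Δ            -1.058      -2.116       3.173
  eq           0.8962      0.1385       3.606
  solve Keq expr → x = 1.058; check Q = 2728
Then remove 0.222 M of B.
Step 2:
                    B           J           G
  init         0.6742      0.1385       3.606
  Δ          0.009148      0.0183    -0.02744
  eq           0.6834      0.1568       3.578
  solve Keq expr → x = -0.009148; check Q = 2728

[G]_eq = 3.578 M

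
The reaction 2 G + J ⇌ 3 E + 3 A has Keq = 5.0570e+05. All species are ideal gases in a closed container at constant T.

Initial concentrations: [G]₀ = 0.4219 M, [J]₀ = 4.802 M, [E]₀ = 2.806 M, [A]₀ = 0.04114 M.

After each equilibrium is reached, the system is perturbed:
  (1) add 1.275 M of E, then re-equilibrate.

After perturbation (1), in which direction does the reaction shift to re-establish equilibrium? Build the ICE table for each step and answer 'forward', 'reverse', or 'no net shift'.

Direction: reverse

Q₀ = 0.0018 vs Keq = 5.0570e+05 ⇒ Q<K, forward
Step 1:
                    G           J           E           A
  init         0.4219       4.802       2.806     0.04114
  Δ           -0.4196     -0.2098      0.6294      0.6294
  eq         0.002294       4.592       3.435      0.6705
  solve Keq expr → x = 0.2098; check Q = 5.0570e+05
Then add 1.275 M of E.
Step 2:
                    G           J           E           A
  init       0.002294       4.592        4.71      0.6705
  Δ           0.00137  6.8486e-04   -0.002055   -0.002055
  eq         0.003664       4.593       4.708      0.6685
  solve Keq expr → x = -6.8486e-04; check Q = 5.0570e+05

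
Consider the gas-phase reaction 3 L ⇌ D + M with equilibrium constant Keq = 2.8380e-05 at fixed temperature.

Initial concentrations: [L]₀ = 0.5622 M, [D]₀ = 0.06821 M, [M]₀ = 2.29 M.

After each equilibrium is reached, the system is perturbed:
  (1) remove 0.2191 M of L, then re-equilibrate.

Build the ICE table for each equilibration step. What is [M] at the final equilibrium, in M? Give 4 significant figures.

Q₀ = 0.879 vs Keq = 2.8380e-05 ⇒ Q>K, reverse
Step 1:
                   L          D          M
  init        0.5622    0.06821       2.29
  Δ           0.2046    -0.0682    -0.0682
  eq          0.7668 5.7594e-06      2.222
  solve Keq expr → x = -0.0682; check Q = 2.8380e-05
Then remove 0.2191 M of L.
Step 2:
                   L          D          M
  init        0.5477 5.7594e-06      2.222
  Δ       1.0981e-05 -3.6605e-06 -3.6605e-06
  eq          0.5477 2.0989e-06      2.222
  solve Keq expr → x = -3.6605e-06; check Q = 2.8380e-05

[M]_eq = 2.222 M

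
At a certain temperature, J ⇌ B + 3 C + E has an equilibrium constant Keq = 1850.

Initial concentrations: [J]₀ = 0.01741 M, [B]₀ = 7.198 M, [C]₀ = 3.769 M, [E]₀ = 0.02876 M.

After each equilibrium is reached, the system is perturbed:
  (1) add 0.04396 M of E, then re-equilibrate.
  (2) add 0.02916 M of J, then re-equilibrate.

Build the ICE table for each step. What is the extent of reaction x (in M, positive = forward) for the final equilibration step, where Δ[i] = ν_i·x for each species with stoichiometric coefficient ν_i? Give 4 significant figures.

Q₀ = 636.6 vs Keq = 1850 ⇒ Q<K, forward
Step 1:
                  J         B         C         E
  I         0.01741     7.198     3.769   0.02876
  C       -0.009295  0.009295   0.02788  0.009295
  E        0.008115     7.207     3.797   0.03805
  solve Keq expr → x = 0.009295; check Q = 1850
Then add 0.04396 M of E.
Step 2:
                  J         B         C         E
  I        0.008115     7.207     3.797   0.08201
  C        0.007482 -0.007482  -0.02245 -0.007482
  E          0.0156       7.2     3.774   0.07453
  solve Keq expr → x = -0.007482; check Q = 1850
Then add 0.02916 M of J.
Step 3:
                  J         B         C         E
  I         0.04476       7.2     3.774   0.07453
  C        -0.02311   0.02311   0.06932   0.02311
  E         0.02165     7.223     3.844   0.09764
  solve Keq expr → x = 0.02311; check Q = 1850

x = 0.02311 M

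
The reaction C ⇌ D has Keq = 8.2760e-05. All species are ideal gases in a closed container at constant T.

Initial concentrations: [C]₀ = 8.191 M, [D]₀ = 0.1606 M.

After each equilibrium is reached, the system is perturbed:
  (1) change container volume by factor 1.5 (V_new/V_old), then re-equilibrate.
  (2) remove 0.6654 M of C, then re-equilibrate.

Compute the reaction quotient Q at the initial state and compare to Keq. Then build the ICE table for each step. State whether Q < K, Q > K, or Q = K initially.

Q₀ = 0.01961 vs Keq = 8.2760e-05 ⇒ Q>K, reverse
Step 1:
                  C         D
  Initial     8.191    0.1606
  Change     0.1599   -0.1599
  Equil       8.351 6.9112e-04
  solve Keq expr → x = -0.1599; check Q = 8.2760e-05
Then change container volume by factor 1.5 (V_new/V_old).
Step 2:
                  C         D
  Initial     5.567 4.6075e-04
  Change          0         0
  Equil       5.567 4.6075e-04
  solve Keq expr → x = 0; check Q = 8.2760e-05
Then remove 0.6654 M of C.
Step 3:
                  C         D
  Initial     4.902 4.6075e-04
  Change  5.5064e-05 -5.5064e-05
  Equil       4.902 4.0568e-04
  solve Keq expr → x = -5.5064e-05; check Q = 8.2760e-05

Q₀ = 0.01961; Q > K (proceeds reverse)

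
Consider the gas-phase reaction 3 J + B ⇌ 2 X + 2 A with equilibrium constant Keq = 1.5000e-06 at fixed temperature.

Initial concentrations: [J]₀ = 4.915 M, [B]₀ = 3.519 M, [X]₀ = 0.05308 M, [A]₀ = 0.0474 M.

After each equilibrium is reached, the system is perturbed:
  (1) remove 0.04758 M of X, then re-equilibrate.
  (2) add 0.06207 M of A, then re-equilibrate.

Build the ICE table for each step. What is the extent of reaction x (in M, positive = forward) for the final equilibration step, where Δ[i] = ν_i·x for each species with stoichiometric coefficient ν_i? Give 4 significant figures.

Q₀ = 1.5151e-08 vs Keq = 1.5000e-06 ⇒ Q<K, forward
Step 1:
                  J         B         X         A
  init        4.915     3.519   0.05308    0.0474
  Δ         -0.1555  -0.05183    0.1037    0.1037
  eq          4.759     3.467    0.1567    0.1511
  solve Keq expr → x = 0.05183; check Q = 1.5000e-06
Then remove 0.04758 M of X.
Step 2:
                  J         B         X         A
  init        4.759     3.467    0.1092    0.1511
  Δ        -0.03627  -0.01209   0.02418   0.02418
  eq          4.723     3.455    0.1333    0.1752
  solve Keq expr → x = 0.01209; check Q = 1.5000e-06
Then add 0.06207 M of A.
Step 3:
                  J         B         X         A
  init        4.723     3.455    0.1333    0.2373
  Δ         0.03443   0.01148  -0.02295  -0.02295
  eq          4.758     3.467    0.1104    0.2144
  solve Keq expr → x = -0.01148; check Q = 1.5000e-06

x = -0.01148 M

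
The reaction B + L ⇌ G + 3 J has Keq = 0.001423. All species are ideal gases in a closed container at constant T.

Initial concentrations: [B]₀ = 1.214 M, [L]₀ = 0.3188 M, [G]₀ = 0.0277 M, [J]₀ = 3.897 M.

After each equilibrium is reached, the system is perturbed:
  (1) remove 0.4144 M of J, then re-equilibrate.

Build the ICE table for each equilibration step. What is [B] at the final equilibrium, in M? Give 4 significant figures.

[B]_eq = 1.242 M

Q₀ = 4.236 vs Keq = 0.001423 ⇒ Q>K, reverse
Step 1:
                  B         L         G         J
  init        1.214    0.3188    0.0277     3.897
  Δ         0.02769   0.02769  -0.02769  -0.08307
  eq          1.242    0.3465 1.1035e-05     3.814
  solve Keq expr → x = -0.02769; check Q = 0.001423
Then remove 0.4144 M of J.
Step 2:
                  B         L         G         J
  init        1.242    0.3465 1.1035e-05       3.4
  Δ       -4.5471e-06 -4.5471e-06 4.5471e-06 1.3641e-05
  eq          1.242    0.3465 1.5582e-05       3.4
  solve Keq expr → x = 4.5471e-06; check Q = 0.001423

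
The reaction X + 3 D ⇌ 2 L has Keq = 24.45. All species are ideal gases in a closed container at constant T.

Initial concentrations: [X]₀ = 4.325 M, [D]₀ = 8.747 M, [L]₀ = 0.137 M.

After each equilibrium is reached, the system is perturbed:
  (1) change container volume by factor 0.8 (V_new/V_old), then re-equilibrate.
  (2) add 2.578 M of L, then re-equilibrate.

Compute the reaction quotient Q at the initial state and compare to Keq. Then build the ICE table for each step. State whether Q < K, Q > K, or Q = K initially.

Q₀ = 6.4845e-06; Q < K (proceeds forward)

Q₀ = 6.4845e-06 vs Keq = 24.45 ⇒ Q<K, forward
Step 1:
                   X          D          L
  Initial      4.325      8.747      0.137
  Change      -2.621     -7.862      5.241
  Equil        1.704     0.8854      5.378
  solve Keq expr → x = 2.621; check Q = 24.45
Then change container volume by factor 0.8 (V_new/V_old).
Step 2:
                   X          D          L
  Initial      2.131      1.107      6.723
  Change    -0.04578    -0.1373    0.09156
  Equil        2.085     0.9694      6.814
  solve Keq expr → x = 0.04578; check Q = 24.45
Then add 2.578 M of L.
Step 3:
                   X          D          L
  Initial      2.085     0.9694      9.392
  Change     0.06888     0.2066    -0.1378
  Equil        2.154      1.176      9.254
  solve Keq expr → x = -0.06888; check Q = 24.45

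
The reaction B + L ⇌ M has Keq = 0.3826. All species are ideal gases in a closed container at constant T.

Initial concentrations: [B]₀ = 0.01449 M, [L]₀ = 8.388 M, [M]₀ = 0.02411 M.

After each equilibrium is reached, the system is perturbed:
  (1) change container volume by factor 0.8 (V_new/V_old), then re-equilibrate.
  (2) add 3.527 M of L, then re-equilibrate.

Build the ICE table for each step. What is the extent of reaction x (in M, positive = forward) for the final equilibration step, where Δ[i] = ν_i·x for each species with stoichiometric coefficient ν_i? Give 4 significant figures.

x = 0.002044 M

Q₀ = 0.1984 vs Keq = 0.3826 ⇒ Q<K, forward
Step 1:
                   B          L          M
  init       0.01449      8.388    0.02411
  Δ        -0.005315  -0.005315   0.005315
  eq        0.009175      8.383    0.02943
  solve Keq expr → x = 0.005315; check Q = 0.3826
Then change container volume by factor 0.8 (V_new/V_old).
Step 2:
                   B          L          M
  init       0.01147      10.48    0.03678
  Δ        -0.001834  -0.001834   0.001834
  eq        0.009634      10.48    0.03862
  solve Keq expr → x = 0.001834; check Q = 0.3826
Then add 3.527 M of L.
Step 3:
                   B          L          M
  init      0.009634         14    0.03862
  Δ        -0.002044  -0.002044   0.002044
  eq         0.00759         14    0.04066
  solve Keq expr → x = 0.002044; check Q = 0.3826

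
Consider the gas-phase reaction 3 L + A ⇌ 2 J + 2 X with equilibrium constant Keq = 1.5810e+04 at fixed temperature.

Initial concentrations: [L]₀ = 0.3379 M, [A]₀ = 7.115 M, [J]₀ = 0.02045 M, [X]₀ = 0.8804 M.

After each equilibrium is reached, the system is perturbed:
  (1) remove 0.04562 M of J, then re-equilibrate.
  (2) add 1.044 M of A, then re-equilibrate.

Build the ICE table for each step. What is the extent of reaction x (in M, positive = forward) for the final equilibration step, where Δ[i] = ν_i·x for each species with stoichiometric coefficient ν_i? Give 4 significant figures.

Q₀ = 0.001181 vs Keq = 1.5810e+04 ⇒ Q<K, forward
Step 1:
                   L          A          J          X
  Initial     0.3379      7.115    0.02045     0.8804
  Change     -0.3293    -0.1098     0.2196     0.2196
  Equil     0.008569      7.005       0.24        1.1
  solve Keq expr → x = 0.1098; check Q = 1.5810e+04
Then remove 0.04562 M of J.
Step 2:
                   L          A          J          X
  Initial   0.008569      7.005     0.1944        1.1
  Change   -0.001101 -3.6713e-04 7.3426e-04 7.3426e-04
  Equil     0.007468      7.005     0.1951      1.101
  solve Keq expr → x = 3.6713e-04; check Q = 1.5810e+04
Then add 1.044 M of A.
Step 3:
                   L          A          J          X
  Initial   0.007468      8.049     0.1951      1.101
  Change  -3.3157e-04 -1.1052e-04 2.2105e-04 2.2105e-04
  Equil     0.007136      8.049     0.1953      1.101
  solve Keq expr → x = 1.1052e-04; check Q = 1.5810e+04

x = 1.1052e-04 M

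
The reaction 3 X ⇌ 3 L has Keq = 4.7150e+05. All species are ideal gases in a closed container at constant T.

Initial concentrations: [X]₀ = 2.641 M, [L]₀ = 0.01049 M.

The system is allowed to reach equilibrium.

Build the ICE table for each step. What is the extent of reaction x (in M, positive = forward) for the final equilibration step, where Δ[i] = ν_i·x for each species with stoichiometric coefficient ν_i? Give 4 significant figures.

x = 0.8691 M

Q₀ = 6.2664e-08 vs Keq = 4.7150e+05 ⇒ Q<K, forward
Step 1:
                   X          L
  init         2.641    0.01049
  Δ           -2.607      2.607
  eq         0.03363      2.618
  solve Keq expr → x = 0.8691; check Q = 4.7150e+05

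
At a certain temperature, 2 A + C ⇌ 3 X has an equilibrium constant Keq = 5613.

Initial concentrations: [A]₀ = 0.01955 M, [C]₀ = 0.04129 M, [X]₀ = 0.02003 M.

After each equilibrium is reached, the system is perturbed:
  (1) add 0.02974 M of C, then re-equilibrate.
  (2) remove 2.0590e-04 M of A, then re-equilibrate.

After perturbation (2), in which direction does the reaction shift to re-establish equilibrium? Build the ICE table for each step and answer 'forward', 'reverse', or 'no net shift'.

Direction: reverse

Q₀ = 0.5092 vs Keq = 5613 ⇒ Q<K, forward
Step 1:
                    A           C           X
  init        0.01955     0.04129     0.02003
  Δ          -0.01876    -0.00938     0.02814
  eq       7.8996e-04     0.03191     0.04817
  solve Keq expr → x = 0.00938; check Q = 5613
Then add 0.02974 M of C.
Step 2:
                    A           C           X
  init     7.8996e-04     0.06165     0.04817
  Δ       -2.1540e-04 -1.0770e-04  3.2310e-04
  eq       5.7456e-04     0.06154     0.04849
  solve Keq expr → x = 1.0770e-04; check Q = 5613
Then remove 2.0590e-04 M of A.
Step 3:
                    A           C           X
  init     3.6866e-04     0.06154     0.04849
  Δ        2.0011e-04  1.0006e-04 -3.0017e-04
  eq       5.6877e-04     0.06164     0.04819
  solve Keq expr → x = -1.0006e-04; check Q = 5613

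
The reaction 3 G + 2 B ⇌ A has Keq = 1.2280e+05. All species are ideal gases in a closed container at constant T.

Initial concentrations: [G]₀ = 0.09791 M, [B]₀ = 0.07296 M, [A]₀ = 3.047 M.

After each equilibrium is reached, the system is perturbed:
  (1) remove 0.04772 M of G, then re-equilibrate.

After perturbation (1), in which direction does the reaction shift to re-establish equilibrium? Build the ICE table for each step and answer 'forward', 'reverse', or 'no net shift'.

Q₀ = 6.0985e+05 vs Keq = 1.2280e+05 ⇒ Q>K, reverse
Step 1:
                    G           B           A
  init        0.09791     0.07296       3.047
  Δ           0.03852     0.02568    -0.01284
  eq           0.1364     0.09864       3.034
  solve Keq expr → x = -0.01284; check Q = 1.2280e+05
Then remove 0.04772 M of G.
Step 2:
                    G           B           A
  init        0.08871     0.09864       3.034
  Δ           0.03123     0.02082    -0.01041
  eq           0.1199      0.1195       3.024
  solve Keq expr → x = -0.01041; check Q = 1.2280e+05

Direction: reverse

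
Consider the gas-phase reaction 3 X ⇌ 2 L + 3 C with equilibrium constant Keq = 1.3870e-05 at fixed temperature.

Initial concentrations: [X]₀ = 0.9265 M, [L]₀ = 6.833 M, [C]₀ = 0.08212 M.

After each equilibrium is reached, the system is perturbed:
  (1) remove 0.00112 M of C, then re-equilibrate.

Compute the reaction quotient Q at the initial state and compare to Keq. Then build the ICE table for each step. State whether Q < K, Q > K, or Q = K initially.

Q₀ = 0.03251; Q > K (proceeds reverse)

Q₀ = 0.03251 vs Keq = 1.3870e-05 ⇒ Q>K, reverse
Step 1:
                  X         L         C
  init       0.9265     6.833   0.08212
  Δ          0.0754  -0.05027   -0.0754
  eq          1.002     6.783  0.006718
  solve Keq expr → x = -0.02513; check Q = 1.3870e-05
Then remove 0.00112 M of C.
Step 2:
                  X         L         C
  init        1.002     6.783  0.005598
  Δ       -0.001112 7.4137e-04  0.001112
  eq          1.001     6.783   0.00671
  solve Keq expr → x = 3.7068e-04; check Q = 1.3870e-05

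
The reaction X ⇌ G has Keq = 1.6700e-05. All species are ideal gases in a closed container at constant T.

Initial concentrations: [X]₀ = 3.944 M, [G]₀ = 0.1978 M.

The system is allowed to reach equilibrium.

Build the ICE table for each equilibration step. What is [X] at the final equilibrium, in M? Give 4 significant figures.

Q₀ = 0.05015 vs Keq = 1.6700e-05 ⇒ Q>K, reverse
Step 1:
                   X          G
  I            3.944     0.1978
  C           0.1977    -0.1977
  E            4.142 6.9167e-05
  solve Keq expr → x = -0.1977; check Q = 1.6700e-05

[X]_eq = 4.142 M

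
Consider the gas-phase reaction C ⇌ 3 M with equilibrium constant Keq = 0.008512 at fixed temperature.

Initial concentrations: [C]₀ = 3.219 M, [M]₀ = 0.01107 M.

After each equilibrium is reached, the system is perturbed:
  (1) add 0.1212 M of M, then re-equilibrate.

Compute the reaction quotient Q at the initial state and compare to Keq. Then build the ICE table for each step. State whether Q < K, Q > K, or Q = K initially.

Q₀ = 4.2143e-07 vs Keq = 0.008512 ⇒ Q<K, forward
Step 1:
                   C          M
  Initial      3.219    0.01107
  Change    -0.09579     0.2874
  Equil        3.123     0.2985
  solve Keq expr → x = 0.09579; check Q = 0.008512
Then add 0.1212 M of M.
Step 2:
                   C          M
  Initial      3.123     0.4197
  Change     0.03998    -0.1199
  Equil        3.163     0.2997
  solve Keq expr → x = -0.03998; check Q = 0.008512

Q₀ = 4.2143e-07; Q < K (proceeds forward)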